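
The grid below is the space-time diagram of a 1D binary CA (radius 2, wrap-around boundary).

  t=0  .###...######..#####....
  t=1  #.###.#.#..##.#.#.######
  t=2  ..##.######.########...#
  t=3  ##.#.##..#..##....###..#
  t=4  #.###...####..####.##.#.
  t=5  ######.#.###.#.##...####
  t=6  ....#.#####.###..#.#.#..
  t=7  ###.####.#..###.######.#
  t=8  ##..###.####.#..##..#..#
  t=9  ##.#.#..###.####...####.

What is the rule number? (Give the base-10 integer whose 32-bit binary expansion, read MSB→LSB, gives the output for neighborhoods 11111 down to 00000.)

  ##### -> .   bit 31 = 0  t=0,i=9
  ####. -> #   bit 30 = 1  t=0,i=11
  ###.# -> .   bit 29 = 0  t=1,i=0
  ###.. -> #   bit 28 = 1  t=0,i=3
  ##.## -> .   bit 27 = 0  t=1,i=1
  ##.#. -> #   bit 26 = 1  t=1,i=5
  ##..# -> .   bit 25 = 0  t=0,i=13
  ##... -> #   bit 24 = 1  t=0,i=4
  #.### -> #   bit 23 = 1  t=1,i=2
  #.##. -> .   bit 22 = 0  t=3,i=5
  #.#.# -> #   bit 21 = 1  t=1,i=6
  #.#.. -> #   bit 20 = 1  t=1,i=8
  #..## -> #   bit 19 = 1  t=0,i=14
  #..#. -> #   bit 18 = 1  t=3,i=8
  #...# -> .   bit 17 = 0  t=0,i=5
  #.... -> #   bit 16 = 1  t=0,i=21
  .#### -> #   bit 15 = 1  t=0,i=8
  .###. -> #   bit 14 = 1  t=0,i=2
  .##.# -> #   bit 13 = 1  t=1,i=12
  .##.. -> .   bit 12 = 0  t=3,i=6
  .#.## -> #   bit 11 = 1  t=1,i=17
  .#.#. -> #   bit 10 = 1  t=1,i=7
  .#..# -> #   bit 9 = 1  t=1,i=9
  .#... -> .   bit 8 = 0  t=6,i=22
  ..### -> .   bit 7 = 0  t=0,i=1
  ..##. -> .   bit 6 = 0  t=1,i=11
  ..#.# -> #   bit 5 = 1  t=6,i=4
  ..#.. -> #   bit 4 = 1  t=2,i=23
  ...## -> #   bit 3 = 1  t=0,i=0
  ...#. -> .   bit 2 = 0  t=2,i=22
  ....# -> #   bit 1 = 1  t=0,i=23
  ..... -> #   bit 0 = 1  t=0,i=22
  bits 01010101101111011110111000111011 = 1438510651

1438510651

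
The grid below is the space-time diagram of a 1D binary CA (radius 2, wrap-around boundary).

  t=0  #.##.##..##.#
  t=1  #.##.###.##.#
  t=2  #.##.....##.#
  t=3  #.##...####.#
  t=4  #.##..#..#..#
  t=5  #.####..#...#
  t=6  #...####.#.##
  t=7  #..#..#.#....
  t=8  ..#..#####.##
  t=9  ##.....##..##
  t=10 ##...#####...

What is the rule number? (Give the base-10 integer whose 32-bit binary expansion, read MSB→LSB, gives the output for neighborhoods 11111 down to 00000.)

  ##### -> #   bit 31 = 1  t=8,i=7
  ####. -> #   bit 30 = 1  t=3,i=9
  ###.# -> .   bit 29 = 0  t=1,i=7
  ###.. -> #   bit 28 = 1  t=5,i=5
  ##.## -> .   bit 27 = 0  t=0,i=1
  ##.#. -> #   bit 26 = 1  t=6,i=8
  ##..# -> #   bit 25 = 1  t=0,i=7
  ##... -> .   bit 24 = 0  t=2,i=4
  #.### -> .   bit 23 = 0  t=1,i=5
  #.##. -> #   bit 22 = 1  t=0,i=2
  #.#.# -> .   bit 21 = 0  t=6,i=9
  #.#.. -> #   bit 20 = 1  t=7,i=8
  #..## -> .   bit 19 = 0  t=0,i=8
  #..#. -> #   bit 18 = 1  t=4,i=5
  #...# -> .   bit 17 = 0  t=3,i=5
  #.... -> .   bit 16 = 0  t=2,i=5
  .#### -> .   bit 15 = 0  t=3,i=8
  .###. -> .   bit 14 = 0  t=1,i=6
  .##.# -> #   bit 13 = 1  t=0,i=0
  .##.. -> #   bit 12 = 1  t=0,i=6
  .#.## -> .   bit 11 = 0  t=6,i=10
  .#.#. -> #   bit 10 = 1  t=7,i=7
  .#..# -> .   bit 9 = 0  t=4,i=7
  .#... -> #   bit 8 = 1  t=5,i=9
  ..### -> .   bit 7 = 0  t=3,i=7
  ..##. -> #   bit 6 = 1  t=0,i=9
  ..#.# -> #   bit 5 = 1  t=7,i=6
  ..#.. -> .   bit 4 = 0  t=4,i=6
  ...## -> #   bit 3 = 1  t=2,i=8
  ...#. -> #   bit 2 = 1  t=7,i=12
  ....# -> #   bit 1 = 1  t=2,i=7
  ..... -> .   bit 0 = 0  t=2,i=6
  bits 11010110010101000011010101101110 = 3595842926

3595842926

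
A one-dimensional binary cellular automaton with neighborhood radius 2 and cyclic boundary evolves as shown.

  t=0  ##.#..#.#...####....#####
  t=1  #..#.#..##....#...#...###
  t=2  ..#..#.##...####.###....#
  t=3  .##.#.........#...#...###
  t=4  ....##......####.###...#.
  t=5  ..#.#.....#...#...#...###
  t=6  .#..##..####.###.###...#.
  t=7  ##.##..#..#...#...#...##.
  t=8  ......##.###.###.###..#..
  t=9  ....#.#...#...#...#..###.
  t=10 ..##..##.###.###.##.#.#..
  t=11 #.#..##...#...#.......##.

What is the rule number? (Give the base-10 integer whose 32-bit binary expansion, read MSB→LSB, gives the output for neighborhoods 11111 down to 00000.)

3223077206

  nb #####: next=#  (t=0,i=22, bit31=1)
  nb ####.: next=#  (t=0,i=0, bit30=1)
  nb ###.#: next=.  (t=0,i=1, bit29=0)
  nb ###..: next=.  (t=0,i=15, bit28=0)
  nb ##.##: next=.  (t=2,i=16, bit27=0)
  nb ##.#.: next=.  (t=0,i=2, bit26=0)
  nb ##..#: next=.  (t=1,i=1, bit25=0)
  nb ##...: next=.  (t=0,i=16, bit24=0)
  nb #.###: next=.  (t=2,i=17, bit23=0)
  nb #.##.: next=.  (t=2,i=7, bit22=0)
  nb #.#.#: next=.  (t=10,i=20, bit21=0)
  nb #.#..: next=#  (t=0,i=3, bit20=1)
  nb #..##: next=#  (t=1,i=7, bit19=1)
  nb #..#.: next=#  (t=0,i=5, bit18=1)
  nb #...#: next=.  (t=0,i=10, bit17=0)
  nb #....: next=.  (t=0,i=17, bit16=0)
  nb .####: next=.  (t=0,i=13, bit15=0)
  nb .###.: next=#  (t=2,i=18, bit14=1)
  nb .##.#: next=.  (t=3,i=2, bit13=0)
  nb .##..: next=.  (t=1,i=9, bit12=0)
  nb .#.##: next=.  (t=2,i=6, bit11=0)
  nb .#.#.: next=.  (t=0,i=7, bit10=0)
  nb .#..#: next=.  (t=0,i=4, bit9=0)
  nb .#...: next=#  (t=0,i=9, bit8=1)
  nb ..###: next=.  (t=0,i=12, bit7=0)
  nb ..##.: next=#  (t=1,i=8, bit6=1)
  nb ..#.#: next=.  (t=0,i=6, bit5=0)
  nb ..#..: next=#  (t=1,i=14, bit4=1)
  nb ...##: next=.  (t=0,i=11, bit3=0)
  nb ...#.: next=#  (t=1,i=13, bit2=1)
  nb ....#: next=#  (t=0,i=18, bit1=1)
  nb .....: next=.  (t=3,i=7, bit0=0)
  bits 11000000000111000100000101010110 = 3223077206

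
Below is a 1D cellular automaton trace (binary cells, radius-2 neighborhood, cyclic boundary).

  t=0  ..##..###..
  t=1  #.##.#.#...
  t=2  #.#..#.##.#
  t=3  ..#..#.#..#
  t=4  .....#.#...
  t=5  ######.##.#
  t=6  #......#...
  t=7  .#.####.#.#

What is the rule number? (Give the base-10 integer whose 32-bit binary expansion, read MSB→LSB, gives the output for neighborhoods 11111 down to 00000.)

  [31] ##### => .  t=5,i=1
  [30] ####. => .  t=5,i=4
  [29] ###.# => .  t=5,i=5
  [28] ###.. => .  t=0,i=8
  [27] ##.## => .  t=2,i=9
  [26] ##.#. => .  t=1,i=4
  [25] ##..# => .  t=0,i=4
  [24] ##... => .  t=0,i=9
  [23] #.### => .  t=5,i=10
  [22] #.##. => #  t=1,i=2
  [21] #.#.# => #  t=1,i=5
  [20] #.#.. => #  t=1,i=7
  [19] #..## => #  t=0,i=5
  [18] #..#. => .  t=2,i=4
  [17] #...# => .  t=1,i=9
  [16] #.... => .  t=0,i=10
  [15] .#### => #  t=5,i=0
  [14] .###. => #  t=0,i=7
  [13] .##.# => .  t=1,i=3
  [12] .##.. => #  t=0,i=3
  [11] .#.## => .  t=1,i=1
  [10] .#.#. => .  t=1,i=6
  [9] .#..# => .  t=2,i=3
  [8] .#... => #  t=1,i=8
  [7] ..### => .  t=0,i=6
  [6] ..##. => #  t=0,i=2
  [5] ..#.# => #  t=1,i=0
  [4] ..#.. => .  t=3,i=2
  [3] ...## => .  t=0,i=1
  [2] ...#. => #  t=1,i=10
  [1] ....# => #  t=0,i=0
  [0] ..... => #  t=4,i=0
  bits 00000000011110001101000101100111 = 7917927

7917927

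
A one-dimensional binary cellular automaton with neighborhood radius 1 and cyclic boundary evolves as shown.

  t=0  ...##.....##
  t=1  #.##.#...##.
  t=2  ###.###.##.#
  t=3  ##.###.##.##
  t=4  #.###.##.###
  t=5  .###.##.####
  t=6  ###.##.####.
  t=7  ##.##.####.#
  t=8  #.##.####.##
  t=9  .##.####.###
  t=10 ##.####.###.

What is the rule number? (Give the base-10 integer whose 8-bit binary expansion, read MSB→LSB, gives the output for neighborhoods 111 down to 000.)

  ###|#  b7=1 t=2,i=0
  ##.|.  b6=0 t=0,i=4
  #.#|#  b5=1 t=1,i=1
  #..|#  b4=1 t=0,i=0
  .##|#  b3=1 t=0,i=3
  .#.|#  b2=1 t=1,i=0
  ..#|#  b1=1 t=0,i=2
  ...|.  b0=0 t=0,i=1
  bits 10111110 = 190

190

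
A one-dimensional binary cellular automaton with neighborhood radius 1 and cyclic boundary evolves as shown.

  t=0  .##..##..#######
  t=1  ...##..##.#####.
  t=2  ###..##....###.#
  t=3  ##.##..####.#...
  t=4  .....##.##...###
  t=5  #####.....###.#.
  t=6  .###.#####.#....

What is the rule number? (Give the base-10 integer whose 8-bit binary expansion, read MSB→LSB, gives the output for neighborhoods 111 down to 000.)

  ###|#  b7=1 t=0,i=10
  ##.|.  b6=0 t=0,i=2
  #.#|.  b5=0 t=0,i=0
  #..|#  b4=1 t=0,i=3
  .##|.  b3=0 t=0,i=1
  .#.|.  b2=0 t=3,i=12
  ..#|#  b1=1 t=0,i=4
  ...|#  b0=1 t=1,i=0
  bits 10010011 = 147

147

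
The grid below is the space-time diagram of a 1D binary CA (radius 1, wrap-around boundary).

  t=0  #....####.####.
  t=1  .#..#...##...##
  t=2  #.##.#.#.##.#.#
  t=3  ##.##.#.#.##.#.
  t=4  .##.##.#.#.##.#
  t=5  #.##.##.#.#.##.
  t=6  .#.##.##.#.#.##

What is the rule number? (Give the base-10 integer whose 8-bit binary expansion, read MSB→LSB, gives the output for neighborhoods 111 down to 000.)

114

  [7] ### => .  t=0,i=6
  [6] ##. => #  t=0,i=8
  [5] #.# => #  t=0,i=9
  [4] #.. => #  t=0,i=1
  [3] .## => .  t=0,i=5
  [2] .#. => .  t=0,i=0
  [1] ..# => #  t=0,i=4
  [0] ... => .  t=0,i=2
  bits 01110010 = 114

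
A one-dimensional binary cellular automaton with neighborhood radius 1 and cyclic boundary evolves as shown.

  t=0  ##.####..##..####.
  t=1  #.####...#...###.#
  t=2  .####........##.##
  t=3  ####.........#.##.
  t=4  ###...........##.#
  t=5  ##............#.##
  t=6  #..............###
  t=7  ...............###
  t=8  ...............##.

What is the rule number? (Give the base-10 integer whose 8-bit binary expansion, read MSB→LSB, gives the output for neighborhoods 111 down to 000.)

  [7] ### => #  t=0,i=4
  [6] ##. => .  t=0,i=1
  [5] #.# => #  t=0,i=2
  [4] #.. => .  t=0,i=7
  [3] .## => #  t=0,i=0
  [2] .#. => .  t=1,i=9
  [1] ..# => .  t=0,i=8
  [0] ... => .  t=1,i=7
  bits 10101000 = 168

168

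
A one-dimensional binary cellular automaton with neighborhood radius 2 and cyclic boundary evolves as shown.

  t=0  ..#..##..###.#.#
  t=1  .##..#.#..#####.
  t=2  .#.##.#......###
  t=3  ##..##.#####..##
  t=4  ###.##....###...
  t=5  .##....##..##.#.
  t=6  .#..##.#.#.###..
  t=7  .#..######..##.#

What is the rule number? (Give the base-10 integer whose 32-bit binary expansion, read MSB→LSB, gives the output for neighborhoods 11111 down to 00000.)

  [31] ##### => .  t=1,i=12
  [30] ####. => #  t=1,i=13
  [29] ###.# => #  t=0,i=11
  [28] ###.. => #  t=1,i=14
  [27] ##.## => .  t=3,i=6
  [26] ##.#. => #  t=0,i=12
  [25] ##..# => #  t=0,i=7
  [24] ##... => .  t=4,i=6
  [23] #.### => .  t=3,i=7
  [22] #.##. => .  t=2,i=3
  [21] #.#.# => #  t=0,i=13
  [20] #.#.. => .  t=0,i=15
  [19] #..## => .  t=0,i=4
  [18] #..#. => #  t=0,i=1
  [17] #...# => #  t=4,i=14
  [16] #.... => #  t=2,i=8
  [15] .#### => .  t=1,i=11
  [14] .###. => #  t=0,i=10
  [13] .##.# => #  t=2,i=4
  [12] .##.. => .  t=0,i=6
  [11] .#.## => .  t=2,i=2
  [10] .#.#. => #  t=0,i=14
  [9] .#..# => .  t=0,i=0
  [8] .#... => #  t=2,i=7
  [7] ..### => .  t=0,i=9
  [6] ..##. => #  t=0,i=5
  [5] ..#.# => .  t=1,i=5
  [4] ..#.. => #  t=0,i=2
  [3] ...## => .  t=2,i=12
  [2] ...#. => .  t=6,i=0
  [1] ....# => #  t=2,i=11
  [0] ..... => #  t=2,i=9
  bits 01110110001001110110010101010011 = 1982293331

1982293331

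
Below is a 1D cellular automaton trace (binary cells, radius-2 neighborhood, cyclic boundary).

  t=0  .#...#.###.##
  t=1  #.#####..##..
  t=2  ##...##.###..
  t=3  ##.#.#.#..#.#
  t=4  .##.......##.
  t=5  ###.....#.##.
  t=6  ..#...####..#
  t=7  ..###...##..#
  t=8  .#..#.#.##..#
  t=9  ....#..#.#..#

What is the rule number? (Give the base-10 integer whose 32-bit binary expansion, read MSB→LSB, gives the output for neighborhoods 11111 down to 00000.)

2081036662

  #####|.  b31=0 t=1,i=4
  ####.|#  b30=1 t=1,i=5
  ###.#|#  b29=1 t=0,i=9
  ###..|#  b28=1 t=1,i=6
  ##.##|#  b27=1 t=0,i=10
  ##.#.|#  b26=1 t=0,i=0
  ##..#|.  b25=0 t=1,i=7
  ##...|.  b24=0 t=2,i=2
  #.###|.  b23=0 t=0,i=7
  #.##.|.  b22=0 t=0,i=11
  #.#.#|.  b21=0 t=3,i=3
  #.#..|.  b20=0 t=0,i=1
  #..##|#  b19=1 t=1,i=8
  #..#.|.  b18=0 t=1,i=12
  #...#|#  b17=1 t=0,i=3
  #....|.  b16=0 t=4,i=4
  .####|.  b15=0 t=1,i=3
  .###.|.  b14=0 t=0,i=8
  .##.#|.  b13=0 t=0,i=12
  .##..|#  b12=1 t=1,i=10
  .#.##|#  b11=1 t=0,i=6
  .#.#.|.  b10=0 t=3,i=4
  .#..#|.  b9=0 t=3,i=8
  .#...|#  b8=1 t=0,i=2
  ..###|.  b7=0 t=6,i=6
  ..##.|#  b6=1 t=1,i=9
  ..#.#|#  b5=1 t=0,i=5
  ..#..|#  b4=1 t=6,i=2
  ...##|.  b3=0 t=2,i=4
  ...#.|#  b2=1 t=0,i=4
  ....#|#  b1=1 t=4,i=8
  .....|.  b0=0 t=4,i=5
  bits 01111100000010100001100101110110 = 2081036662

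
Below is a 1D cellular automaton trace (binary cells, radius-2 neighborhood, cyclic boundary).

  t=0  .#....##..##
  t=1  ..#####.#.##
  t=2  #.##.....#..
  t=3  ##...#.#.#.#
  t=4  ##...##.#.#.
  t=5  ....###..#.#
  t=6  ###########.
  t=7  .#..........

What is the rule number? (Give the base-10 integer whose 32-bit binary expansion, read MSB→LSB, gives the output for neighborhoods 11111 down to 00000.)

  nb #####: next=.  (t=1,i=4, bit31=0)
  nb ####.: next=.  (t=1,i=5, bit30=0)
  nb ###.#: next=.  (t=1,i=6, bit29=0)
  nb ###..: next=#  (t=3,i=1, bit28=1)
  nb ##.##: next=.  (t=6,i=11, bit27=0)
  nb ##.#.: next=.  (t=0,i=0, bit26=0)
  nb ##..#: next=#  (t=0,i=8, bit25=1)
  nb ##...: next=.  (t=2,i=4, bit24=0)
  nb #.###: next=.  (t=3,i=11, bit23=0)
  nb #.##.: next=.  (t=1,i=10, bit22=0)
  nb #.#.#: next=.  (t=1,i=8, bit21=0)
  nb #.#..: next=.  (t=0,i=1, bit20=0)
  nb #..##: next=.  (t=0,i=9, bit19=0)
  nb #..#.: next=#  (t=2,i=11, bit18=1)
  nb #...#: next=.  (t=3,i=3, bit17=0)
  nb #....: next=#  (t=0,i=3, bit16=1)
  nb .####: next=#  (t=1,i=3, bit15=1)
  nb .###.: next=#  (t=3,i=0, bit14=1)
  nb .##.#: next=#  (t=0,i=11, bit13=1)
  nb .##..: next=.  (t=0,i=7, bit12=0)
  nb .#.##: next=#  (t=1,i=9, bit11=1)
  nb .#.#.: next=#  (t=3,i=6, bit10=1)
  nb .#..#: next=.  (t=2,i=10, bit9=0)
  nb .#...: next=#  (t=0,i=2, bit8=1)
  nb ..###: next=#  (t=1,i=2, bit7=1)
  nb ..##.: next=#  (t=0,i=6, bit6=1)
  nb ..#.#: next=#  (t=2,i=0, bit5=1)
  nb ..#..: next=#  (t=2,i=9, bit4=1)
  nb ...##: next=#  (t=0,i=5, bit3=1)
  nb ...#.: next=.  (t=2,i=8, bit2=0)
  nb ....#: next=#  (t=0,i=4, bit1=1)
  nb .....: next=.  (t=2,i=6, bit0=0)
  bits 00010010000001011110110111111010 = 302378490

302378490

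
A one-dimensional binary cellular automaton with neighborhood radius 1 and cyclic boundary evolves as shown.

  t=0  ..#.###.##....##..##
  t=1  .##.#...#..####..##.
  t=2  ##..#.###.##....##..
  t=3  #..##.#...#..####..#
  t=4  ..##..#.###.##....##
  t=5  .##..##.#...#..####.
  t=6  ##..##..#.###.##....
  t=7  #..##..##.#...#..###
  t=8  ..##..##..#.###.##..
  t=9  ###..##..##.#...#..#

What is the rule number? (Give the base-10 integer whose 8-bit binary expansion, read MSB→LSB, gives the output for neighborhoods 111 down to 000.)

15

  ### -> .   bit 7 = 0  t=0,i=5
  ##. -> .   bit 6 = 0  t=0,i=6
  #.# -> .   bit 5 = 0  t=0,i=3
  #.. -> .   bit 4 = 0  t=0,i=0
  .## -> #   bit 3 = 1  t=0,i=4
  .#. -> #   bit 2 = 1  t=0,i=2
  ..# -> #   bit 1 = 1  t=0,i=1
  ... -> #   bit 0 = 1  t=0,i=11
  bits 00001111 = 15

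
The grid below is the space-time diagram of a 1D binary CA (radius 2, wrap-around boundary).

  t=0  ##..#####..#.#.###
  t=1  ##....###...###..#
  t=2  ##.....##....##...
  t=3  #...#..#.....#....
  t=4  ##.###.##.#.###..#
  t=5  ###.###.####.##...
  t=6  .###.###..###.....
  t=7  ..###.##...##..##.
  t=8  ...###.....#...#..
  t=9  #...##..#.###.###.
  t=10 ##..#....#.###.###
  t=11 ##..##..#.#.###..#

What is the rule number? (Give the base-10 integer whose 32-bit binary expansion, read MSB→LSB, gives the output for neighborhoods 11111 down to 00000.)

4231032661

  ##### -> #   bit 31 = 1  t=0,i=6
  ####. -> #   bit 30 = 1  t=0,i=0
  ###.# -> #   bit 29 = 1  t=4,i=1
  ###.. -> #   bit 28 = 1  t=0,i=1
  ##.## -> #   bit 27 = 1  t=4,i=2
  ##.#. -> #   bit 26 = 1  t=4,i=9
  ##..# -> .   bit 25 = 0  t=0,i=2
  ##... -> .   bit 24 = 0  t=1,i=2
  #.### -> .   bit 23 = 0  t=0,i=15
  #.##. -> .   bit 22 = 0  t=4,i=7
  #.#.# -> #   bit 21 = 1  t=0,i=13
  #.#.. -> #   bit 20 = 1  t=9,i=0
  #..## -> .   bit 19 = 0  t=0,i=3
  #..#. -> .   bit 18 = 0  t=0,i=10
  #...# -> .   bit 17 = 0  t=1,i=10
  #.... -> .   bit 16 = 0  t=1,i=3
  .#### -> .   bit 15 = 0  t=0,i=5
  .###. -> #   bit 14 = 1  t=1,i=0
  .##.# -> #   bit 13 = 1  t=4,i=8
  .##.. -> .   bit 12 = 0  t=2,i=1
  .#.## -> #   bit 11 = 1  t=0,i=14
  .#.#. -> #   bit 10 = 1  t=0,i=12
  .#..# -> #   bit 9 = 1  t=3,i=5
  .#... -> #   bit 8 = 1  t=3,i=1
  ..### -> .   bit 7 = 0  t=0,i=4
  ..##. -> #   bit 6 = 1  t=2,i=0
  ..#.# -> .   bit 5 = 0  t=0,i=11
  ..#.. -> #   bit 4 = 1  t=3,i=0
  ...## -> .   bit 3 = 0  t=1,i=5
  ...#. -> #   bit 2 = 1  t=3,i=3
  ....# -> .   bit 1 = 0  t=1,i=4
  ..... -> #   bit 0 = 1  t=2,i=4
  bits 11111100001100000110111101010101 = 4231032661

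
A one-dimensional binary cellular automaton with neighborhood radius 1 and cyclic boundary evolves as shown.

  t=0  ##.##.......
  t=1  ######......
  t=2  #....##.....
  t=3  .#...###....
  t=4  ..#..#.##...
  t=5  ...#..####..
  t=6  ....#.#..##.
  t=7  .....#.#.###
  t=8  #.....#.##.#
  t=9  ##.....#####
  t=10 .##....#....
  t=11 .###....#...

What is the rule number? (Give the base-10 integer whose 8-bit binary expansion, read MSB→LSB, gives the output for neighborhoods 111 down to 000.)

120

  nb ###: next=.  (t=1,i=1, bit7=0)
  nb ##.: next=#  (t=0,i=1, bit6=1)
  nb #.#: next=#  (t=0,i=2, bit5=1)
  nb #..: next=#  (t=0,i=5, bit4=1)
  nb .##: next=#  (t=0,i=0, bit3=1)
  nb .#.: next=.  (t=2,i=0, bit2=0)
  nb ..#: next=.  (t=0,i=11, bit1=0)
  nb ...: next=.  (t=0,i=6, bit0=0)
  bits 01111000 = 120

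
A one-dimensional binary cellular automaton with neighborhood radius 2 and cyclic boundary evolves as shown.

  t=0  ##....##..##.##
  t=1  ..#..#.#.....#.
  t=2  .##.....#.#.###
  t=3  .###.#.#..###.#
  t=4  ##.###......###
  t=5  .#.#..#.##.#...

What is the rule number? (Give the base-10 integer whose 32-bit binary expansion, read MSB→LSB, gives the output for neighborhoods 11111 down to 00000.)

  nb #####: next=.  (t=4,i=14, bit31=0)
  nb ####.: next=.  (t=0,i=0, bit30=0)
  nb ###.#: next=#  (t=2,i=14, bit29=1)
  nb ###..: next=.  (t=0,i=1, bit28=0)
  nb ##.##: next=.  (t=0,i=12, bit27=0)
  nb ##.#.: next=#  (t=3,i=4, bit26=1)
  nb ##..#: next=.  (t=0,i=8, bit25=0)
  nb ##...: next=#  (t=0,i=2, bit24=1)
  nb #.###: next=#  (t=0,i=13, bit23=1)
  nb #.##.: next=#  (t=2,i=1, bit22=1)
  nb #.#.#: next=#  (t=2,i=10, bit21=1)
  nb #.#..: next=.  (t=1,i=7, bit20=0)
  nb #..##: next=.  (t=0,i=9, bit19=0)
  nb #..#.: next=.  (t=1,i=4, bit18=0)
  nb #...#: next=.  (t=1,i=0, bit17=0)
  nb #....: next=.  (t=0,i=3, bit16=0)
  nb .####: next=.  (t=0,i=14, bit15=0)
  nb .###.: next=.  (t=2,i=13, bit14=0)
  nb .##.#: next=.  (t=0,i=11, bit13=0)
  nb .##..: next=#  (t=0,i=7, bit12=1)
  nb .#.##: next=#  (t=2,i=11, bit11=1)
  nb .#.#.: next=.  (t=1,i=6, bit10=0)
  nb .#..#: next=.  (t=1,i=3, bit9=0)
  nb .#...: next=#  (t=1,i=8, bit8=1)
  nb ..###: next=.  (t=3,i=10, bit7=0)
  nb ..##.: next=.  (t=0,i=6, bit6=0)
  nb ..#.#: next=.  (t=1,i=5, bit5=0)
  nb ..#..: next=#  (t=1,i=2, bit4=1)
  nb ...##: next=#  (t=0,i=5, bit3=1)
  nb ...#.: next=#  (t=1,i=1, bit2=1)
  nb ....#: next=.  (t=0,i=4, bit1=0)
  nb .....: next=#  (t=1,i=10, bit0=1)
  bits 00100101111000000001100100011101 = 635443485

635443485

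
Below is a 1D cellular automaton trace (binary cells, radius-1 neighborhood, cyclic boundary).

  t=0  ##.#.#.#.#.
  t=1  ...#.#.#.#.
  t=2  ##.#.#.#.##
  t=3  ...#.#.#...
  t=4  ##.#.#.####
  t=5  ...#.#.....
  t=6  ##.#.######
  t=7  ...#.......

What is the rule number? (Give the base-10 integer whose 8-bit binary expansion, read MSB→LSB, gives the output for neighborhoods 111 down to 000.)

  ### -> .   bit 7 = 0  t=2,i=0
  ##. -> .   bit 6 = 0  t=0,i=1
  #.# -> .   bit 5 = 0  t=0,i=2
  #.. -> #   bit 4 = 1  t=1,i=10
  .## -> .   bit 3 = 0  t=0,i=0
  .#. -> #   bit 2 = 1  t=0,i=3
  ..# -> .   bit 1 = 0  t=1,i=2
  ... -> #   bit 0 = 1  t=1,i=0
  bits 00010101 = 21

21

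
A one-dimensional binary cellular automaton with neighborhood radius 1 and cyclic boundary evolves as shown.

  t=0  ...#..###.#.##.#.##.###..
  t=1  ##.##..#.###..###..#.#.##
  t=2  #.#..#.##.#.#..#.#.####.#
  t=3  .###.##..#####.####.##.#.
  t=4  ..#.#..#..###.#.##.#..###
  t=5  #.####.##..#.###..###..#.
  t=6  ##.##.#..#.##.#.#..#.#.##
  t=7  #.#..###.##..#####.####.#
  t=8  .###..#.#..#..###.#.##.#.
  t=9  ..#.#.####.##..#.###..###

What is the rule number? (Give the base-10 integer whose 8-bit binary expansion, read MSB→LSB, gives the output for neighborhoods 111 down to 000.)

181

  ###|#  b7=1 t=0,i=7
  ##.|.  b6=0 t=0,i=8
  #.#|#  b5=1 t=0,i=9
  #..|#  b4=1 t=0,i=4
  .##|.  b3=0 t=0,i=6
  .#.|#  b2=1 t=0,i=3
  ..#|.  b1=0 t=0,i=2
  ...|#  b0=1 t=0,i=0
  bits 10110101 = 181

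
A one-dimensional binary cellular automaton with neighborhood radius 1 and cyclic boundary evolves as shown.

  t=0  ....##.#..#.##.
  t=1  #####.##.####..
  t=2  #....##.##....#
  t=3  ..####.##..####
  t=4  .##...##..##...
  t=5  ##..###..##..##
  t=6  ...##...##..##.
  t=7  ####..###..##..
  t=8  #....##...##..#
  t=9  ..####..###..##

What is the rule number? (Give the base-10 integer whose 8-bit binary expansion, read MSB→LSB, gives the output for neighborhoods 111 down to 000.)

  nb ###: next=.  (t=1,i=1, bit7=0)
  nb ##.: next=.  (t=0,i=5, bit6=0)
  nb #.#: next=#  (t=0,i=6, bit5=1)
  nb #..: next=.  (t=0,i=8, bit4=0)
  nb .##: next=#  (t=0,i=4, bit3=1)
  nb .#.: next=#  (t=0,i=7, bit2=1)
  nb ..#: next=#  (t=0,i=3, bit1=1)
  nb ...: next=#  (t=0,i=0, bit0=1)
  bits 00101111 = 47

47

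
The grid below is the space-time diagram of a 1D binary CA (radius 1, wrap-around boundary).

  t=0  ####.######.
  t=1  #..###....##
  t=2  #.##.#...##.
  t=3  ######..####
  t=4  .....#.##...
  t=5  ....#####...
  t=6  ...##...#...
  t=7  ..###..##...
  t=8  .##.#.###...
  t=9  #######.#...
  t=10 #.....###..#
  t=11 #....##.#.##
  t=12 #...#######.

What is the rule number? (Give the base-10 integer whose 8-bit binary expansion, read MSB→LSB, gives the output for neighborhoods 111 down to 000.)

110

  [7] ### => .  t=0,i=1
  [6] ##. => #  t=0,i=3
  [5] #.# => #  t=0,i=4
  [4] #.. => .  t=1,i=1
  [3] .## => #  t=0,i=0
  [2] .#. => #  t=2,i=0
  [1] ..# => #  t=1,i=2
  [0] ... => .  t=1,i=7
  bits 01101110 = 110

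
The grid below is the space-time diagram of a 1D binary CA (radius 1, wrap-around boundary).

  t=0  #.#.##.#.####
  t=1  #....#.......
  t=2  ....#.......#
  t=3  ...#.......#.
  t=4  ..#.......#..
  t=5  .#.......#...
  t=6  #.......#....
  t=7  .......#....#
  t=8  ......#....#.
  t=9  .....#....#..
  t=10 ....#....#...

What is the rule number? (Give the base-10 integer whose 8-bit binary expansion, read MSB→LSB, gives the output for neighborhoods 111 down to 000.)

66

  nb ###: next=.  (t=0,i=10, bit7=0)
  nb ##.: next=#  (t=0,i=0, bit6=1)
  nb #.#: next=.  (t=0,i=1, bit5=0)
  nb #..: next=.  (t=1,i=1, bit4=0)
  nb .##: next=.  (t=0,i=4, bit3=0)
  nb .#.: next=.  (t=0,i=2, bit2=0)
  nb ..#: next=#  (t=1,i=4, bit1=1)
  nb ...: next=.  (t=1,i=2, bit0=0)
  bits 01000010 = 66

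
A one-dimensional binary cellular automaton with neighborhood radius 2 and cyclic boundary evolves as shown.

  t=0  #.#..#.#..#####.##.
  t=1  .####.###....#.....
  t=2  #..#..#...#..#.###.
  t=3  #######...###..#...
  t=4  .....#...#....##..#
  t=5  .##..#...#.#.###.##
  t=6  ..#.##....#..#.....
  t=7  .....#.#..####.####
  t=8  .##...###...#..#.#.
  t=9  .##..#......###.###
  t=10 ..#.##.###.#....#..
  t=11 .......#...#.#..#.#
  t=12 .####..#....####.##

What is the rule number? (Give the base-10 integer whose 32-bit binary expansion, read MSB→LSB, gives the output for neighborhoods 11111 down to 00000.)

  #####|.  b31=0 t=0,i=12
  ####.|#  b30=1 t=0,i=13
  ###.#|.  b29=0 t=0,i=14
  ###..|.  b28=0 t=1,i=8
  ##.##|.  b27=0 t=0,i=15
  ##.#.|.  b26=0 t=0,i=18
  ##..#|.  b25=0 t=3,i=13
  ##...|.  b24=0 t=1,i=9
  #.###|#  b23=1 t=1,i=6
  #.##.|.  b22=0 t=0,i=16
  #.#.#|.  b21=0 t=0,i=0
  #.#..|#  b20=1 t=0,i=2
  #..##|.  b19=0 t=0,i=9
  #..#.|#  b18=1 t=0,i=4
  #...#|.  b17=0 t=2,i=8
  #....|#  b16=1 t=1,i=10
  .####|.  b15=0 t=0,i=11
  .###.|.  b14=0 t=1,i=7
  .##.#|.  b13=0 t=0,i=17
  .##..|#  b12=1 t=4,i=15
  .#.##|.  b11=0 t=2,i=14
  .#.#.|#  b10=1 t=0,i=1
  .#..#|#  b9=1 t=0,i=3
  .#...|.  b8=0 t=1,i=14
  ..###|.  b7=0 t=0,i=10
  ..##.|#  b6=1 t=4,i=14
  ..#.#|.  b5=0 t=0,i=5
  ..#..|#  b4=1 t=1,i=13
  ...##|#  b3=1 t=1,i=0
  ...#.|.  b2=0 t=1,i=12
  ....#|.  b1=0 t=1,i=11
  .....|#  b0=1 t=1,i=16
  bits 01000000100101010001011001011001 = 1083512409

1083512409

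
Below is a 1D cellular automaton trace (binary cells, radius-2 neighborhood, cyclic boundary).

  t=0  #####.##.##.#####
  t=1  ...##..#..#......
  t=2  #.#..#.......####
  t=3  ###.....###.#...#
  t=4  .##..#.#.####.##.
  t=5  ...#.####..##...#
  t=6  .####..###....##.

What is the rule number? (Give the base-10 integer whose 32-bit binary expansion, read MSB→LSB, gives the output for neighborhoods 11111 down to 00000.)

1983015981

  #####|.  b31=0 t=0,i=0
  ####.|#  b30=1 t=0,i=3
  ###.#|#  b29=1 t=0,i=4
  ###..|#  b28=1 t=3,i=2
  ##.##|.  b27=0 t=0,i=5
  ##.#.|#  b26=1 t=2,i=1
  ##..#|#  b25=1 t=1,i=5
  ##...|.  b24=0 t=3,i=3
  #.###|.  b23=0 t=0,i=12
  #.##.|.  b22=0 t=0,i=6
  #.#.#|#  b21=1 t=4,i=7
  #.#..|#  b20=1 t=2,i=2
  #..##|.  b19=0 t=4,i=0
  #..#.|.  b18=0 t=1,i=6
  #...#|#  b17=1 t=3,i=14
  #....|.  b16=0 t=1,i=12
  .####|.  b15=0 t=0,i=13
  .###.|#  b14=1 t=3,i=9
  .##.#|#  b13=1 t=0,i=7
  .##..|.  b12=0 t=1,i=4
  .#.##|#  b11=1 t=4,i=8
  .#.#.|#  b10=1 t=4,i=6
  .#..#|.  b9=0 t=1,i=8
  .#...|.  b8=0 t=1,i=11
  ..###|.  b7=0 t=2,i=13
  ..##.|.  b6=0 t=1,i=3
  ..#.#|#  b5=1 t=4,i=5
  ..#..|.  b4=0 t=1,i=7
  ...##|#  b3=1 t=1,i=2
  ...#.|#  b2=1 t=5,i=2
  ....#|.  b1=0 t=1,i=1
  .....|#  b0=1 t=1,i=0
  bits 01110110001100100110110000101101 = 1983015981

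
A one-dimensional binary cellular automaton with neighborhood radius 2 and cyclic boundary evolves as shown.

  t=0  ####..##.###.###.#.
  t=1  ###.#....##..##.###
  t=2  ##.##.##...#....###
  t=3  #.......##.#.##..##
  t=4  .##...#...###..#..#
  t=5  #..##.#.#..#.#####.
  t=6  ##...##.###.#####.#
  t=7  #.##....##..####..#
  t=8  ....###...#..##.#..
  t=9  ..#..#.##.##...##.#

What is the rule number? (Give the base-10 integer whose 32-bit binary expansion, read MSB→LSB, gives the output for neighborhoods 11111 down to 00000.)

3350710802

  [31] ##### => #  t=1,i=0
  [30] ####. => #  t=0,i=2
  [29] ###.# => .  t=0,i=11
  [28] ###.. => .  t=0,i=3
  [27] ##.## => .  t=0,i=8
  [26] ##.#. => #  t=0,i=16
  [25] ##..# => #  t=0,i=4
  [24] ##... => #  t=2,i=8
  [23] #.### => #  t=0,i=0
  [22] #.##. => .  t=2,i=3
  [21] #.#.# => #  t=0,i=17
  [20] #.#.. => #  t=1,i=4
  [19] #..## => .  t=0,i=5
  [18] #..#. => #  t=4,i=14
  [17] #...# => #  t=2,i=9
  [16] #.... => #  t=1,i=6
  [15] .#### => #  t=0,i=1
  [14] .###. => #  t=0,i=10
  [13] .##.# => .  t=0,i=7
  [12] .##.. => .  t=1,i=10
  [11] .#.## => #  t=0,i=18
  [10] .#.#. => .  t=5,i=7
  [9] .#..# => #  t=4,i=16
  [8] .#... => .  t=1,i=5
  [7] ..### => .  t=2,i=16
  [6] ..##. => .  t=0,i=6
  [5] ..#.# => .  t=4,i=18
  [4] ..#.. => #  t=2,i=11
  [3] ...## => .  t=1,i=8
  [2] ...#. => .  t=2,i=10
  [1] ....# => #  t=1,i=7
  [0] ..... => .  t=3,i=3
  bits 11000111101101111100101000010010 = 3350710802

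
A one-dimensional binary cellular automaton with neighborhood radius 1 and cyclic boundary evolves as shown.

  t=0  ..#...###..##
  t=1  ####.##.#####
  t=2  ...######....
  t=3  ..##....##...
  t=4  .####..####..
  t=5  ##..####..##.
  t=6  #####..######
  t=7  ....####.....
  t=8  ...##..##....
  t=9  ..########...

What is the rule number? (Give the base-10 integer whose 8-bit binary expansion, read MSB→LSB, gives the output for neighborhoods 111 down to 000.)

  ###|.  b7=0 t=0,i=7
  ##.|#  b6=1 t=0,i=8
  #.#|#  b5=1 t=1,i=4
  #..|#  b4=1 t=0,i=0
  .##|#  b3=1 t=0,i=6
  .#.|#  b2=1 t=0,i=2
  ..#|#  b1=1 t=0,i=1
  ...|.  b0=0 t=0,i=4
  bits 01111110 = 126

126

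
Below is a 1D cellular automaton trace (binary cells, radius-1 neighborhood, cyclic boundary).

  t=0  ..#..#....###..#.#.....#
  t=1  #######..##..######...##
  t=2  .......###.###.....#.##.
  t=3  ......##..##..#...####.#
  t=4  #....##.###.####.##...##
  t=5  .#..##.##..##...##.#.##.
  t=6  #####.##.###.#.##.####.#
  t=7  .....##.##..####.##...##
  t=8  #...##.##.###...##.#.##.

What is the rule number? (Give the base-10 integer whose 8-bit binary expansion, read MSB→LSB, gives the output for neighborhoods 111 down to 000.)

  ###|.  b7=0 t=0,i=11
  ##.|.  b6=0 t=0,i=12
  #.#|#  b5=1 t=0,i=16
  #..|#  b4=1 t=0,i=0
  .##|#  b3=1 t=0,i=10
  .#.|#  b2=1 t=0,i=2
  ..#|#  b1=1 t=0,i=1
  ...|.  b0=0 t=0,i=7
  bits 00111110 = 62

62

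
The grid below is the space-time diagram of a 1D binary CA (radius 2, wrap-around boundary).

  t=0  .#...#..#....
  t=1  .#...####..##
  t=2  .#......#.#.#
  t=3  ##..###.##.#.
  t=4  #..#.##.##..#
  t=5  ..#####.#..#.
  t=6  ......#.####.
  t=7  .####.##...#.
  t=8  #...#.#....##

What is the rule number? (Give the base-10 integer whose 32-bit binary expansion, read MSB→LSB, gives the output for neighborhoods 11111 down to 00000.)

  #####|.  b31=0 t=5,i=4
  ####.|.  b30=0 t=1,i=7
  ###.#|#  b29=1 t=3,i=6
  ###..|#  b28=1 t=1,i=8
  ##.##|.  b27=0 t=3,i=7
  ##.#.|.  b26=0 t=1,i=0
  ##..#|.  b25=0 t=1,i=9
  ##...|.  b24=0 t=6,i=12
  #.###|.  b23=0 t=6,i=8
  #.##.|#  b22=1 t=3,i=0
  #.#.#|.  b21=0 t=2,i=10
  #.#..|#  b20=1 t=1,i=1
  #..##|#  b19=1 t=1,i=10
  #..#.|#  b18=1 t=0,i=7
  #...#|.  b17=0 t=0,i=3
  #....|.  b16=0 t=0,i=10
  .####|.  b15=0 t=1,i=6
  .###.|#  b14=1 t=3,i=5
  .##.#|#  b13=1 t=1,i=12
  .##..|.  b12=0 t=3,i=1
  .#.##|#  b11=1 t=3,i=12
  .#.#.|#  b10=1 t=2,i=0
  .#..#|#  b9=1 t=0,i=6
  .#...|.  b8=0 t=0,i=2
  ..###|.  b7=0 t=1,i=5
  ..##.|.  b6=0 t=1,i=11
  ..#.#|#  b5=1 t=2,i=8
  ..#..|#  b4=1 t=0,i=1
  ...##|.  b3=0 t=1,i=4
  ...#.|.  b2=0 t=0,i=0
  ....#|#  b1=1 t=0,i=12
  .....|#  b0=1 t=0,i=11
  bits 00110000010111000110111000110011 = 811363891

811363891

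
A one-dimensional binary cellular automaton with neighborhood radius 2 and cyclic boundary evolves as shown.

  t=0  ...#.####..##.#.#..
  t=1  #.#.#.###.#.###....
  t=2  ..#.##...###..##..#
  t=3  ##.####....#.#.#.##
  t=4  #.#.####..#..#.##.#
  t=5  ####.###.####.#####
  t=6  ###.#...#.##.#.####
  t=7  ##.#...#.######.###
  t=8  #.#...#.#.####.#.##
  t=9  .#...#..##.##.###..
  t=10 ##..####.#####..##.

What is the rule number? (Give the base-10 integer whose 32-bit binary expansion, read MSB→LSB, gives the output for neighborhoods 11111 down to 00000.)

  [31] ##### => #  t=5,i=0
  [30] ####. => #  t=0,i=7
  [29] ###.# => .  t=1,i=8
  [28] ###.. => #  t=0,i=8
  [27] ##.## => #  t=3,i=2
  [26] ##.#. => #  t=0,i=13
  [25] ##..# => .  t=0,i=9
  [24] ##... => #  t=1,i=15
  [23] #.### => .  t=0,i=5
  [22] #.##. => #  t=2,i=4
  [21] #.#.# => #  t=0,i=14
  [20] #.#.. => .  t=0,i=16
  [19] #..## => #  t=0,i=10
  [18] #..#. => #  t=2,i=1
  [17] #...# => .  t=2,i=7
  [16] #.... => .  t=0,i=18
  [15] .#### => #  t=0,i=6
  [14] .###. => .  t=1,i=7
  [13] .##.# => #  t=0,i=12
  [12] .##.. => #  t=2,i=5
  [11] .#.## => #  t=0,i=4
  [10] .#.#. => .  t=0,i=15
  [9] .#..# => #  t=2,i=0
  [8] .#... => .  t=0,i=17
  [7] ..### => .  t=2,i=9
  [6] ..##. => .  t=0,i=11
  [5] ..#.# => .  t=0,i=3
  [4] ..#.. => #  t=2,i=18
  [3] ...## => .  t=2,i=8
  [2] ...#. => #  t=0,i=2
  [1] ....# => .  t=0,i=1
  [0] ..... => #  t=0,i=0
  bits 11011101011011001011101000010101 = 3714890261

3714890261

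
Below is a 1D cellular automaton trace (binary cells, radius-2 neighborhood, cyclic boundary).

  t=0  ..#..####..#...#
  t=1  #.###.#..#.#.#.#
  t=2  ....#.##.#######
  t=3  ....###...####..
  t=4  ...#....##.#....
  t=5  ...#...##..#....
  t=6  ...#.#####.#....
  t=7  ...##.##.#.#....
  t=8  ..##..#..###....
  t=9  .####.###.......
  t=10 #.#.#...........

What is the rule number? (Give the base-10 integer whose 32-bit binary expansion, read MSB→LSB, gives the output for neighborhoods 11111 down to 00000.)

2725944952

  ##### -> #   bit 31 = 1  t=2,i=11
  ####. -> .   bit 30 = 0  t=0,i=7
  ###.# -> #   bit 29 = 1  t=1,i=4
  ###.. -> .   bit 28 = 0  t=0,i=8
  ##.## -> .   bit 27 = 0  t=1,i=1
  ##.#. -> .   bit 26 = 0  t=1,i=5
  ##..# -> #   bit 25 = 1  t=0,i=9
  ##... -> .   bit 24 = 0  t=2,i=0
  #.### -> .   bit 23 = 0  t=1,i=2
  #.##. -> #   bit 22 = 1  t=1,i=15
  #.#.# -> #   bit 21 = 1  t=1,i=11
  #.#.. -> #   bit 20 = 1  t=1,i=6
  #..## -> #   bit 19 = 1  t=0,i=4
  #..#. -> .   bit 18 = 0  t=0,i=1
  #...# -> #   bit 17 = 1  t=0,i=13
  #.... -> .   bit 16 = 0  t=2,i=1
  .#### -> #   bit 15 = 1  t=0,i=6
  .###. -> .   bit 14 = 0  t=1,i=3
  .##.# -> .   bit 13 = 0  t=1,i=0
  .##.. -> #   bit 12 = 1  t=5,i=8
  .#.## -> #   bit 11 = 1  t=1,i=14
  .#.#. -> #   bit 10 = 1  t=1,i=10
  .#..# -> #   bit 9 = 1  t=0,i=0
  .#... -> .   bit 8 = 0  t=0,i=12
  ..### -> .   bit 7 = 0  t=0,i=5
  ..##. -> #   bit 6 = 1  t=4,i=8
  ..#.# -> #   bit 5 = 1  t=1,i=9
  ..#.. -> #   bit 4 = 1  t=0,i=2
  ...## -> #   bit 3 = 1  t=3,i=3
  ...#. -> .   bit 2 = 0  t=0,i=14
  ....# -> .   bit 1 = 0  t=2,i=2
  ..... -> .   bit 0 = 0  t=3,i=0
  bits 10100010011110101001111001111000 = 2725944952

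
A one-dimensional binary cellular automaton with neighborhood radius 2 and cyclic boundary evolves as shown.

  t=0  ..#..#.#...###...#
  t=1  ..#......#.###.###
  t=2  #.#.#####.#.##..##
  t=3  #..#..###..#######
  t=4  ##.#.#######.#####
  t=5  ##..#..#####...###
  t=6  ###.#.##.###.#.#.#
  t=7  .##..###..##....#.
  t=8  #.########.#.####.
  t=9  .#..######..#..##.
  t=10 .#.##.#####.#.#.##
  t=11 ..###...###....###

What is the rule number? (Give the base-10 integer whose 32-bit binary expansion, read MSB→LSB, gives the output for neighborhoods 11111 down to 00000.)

  #####|#  b31=1 t=2,i=6
  ####.|#  b30=1 t=2,i=7
  ###.#|#  b29=1 t=1,i=13
  ###..|#  b28=1 t=0,i=13
  ##.##|.  b27=0 t=1,i=14
  ##.#.|.  b26=0 t=2,i=1
  ##..#|#  b25=1 t=1,i=0
  ##...|.  b24=0 t=0,i=14
  #.###|.  b23=0 t=1,i=11
  #.##.|#  b22=1 t=2,i=12
  #.#.#|.  b21=0 t=2,i=2
  #.#..|.  b20=0 t=0,i=7
  #..##|#  b19=1 t=2,i=15
  #..#.|.  b18=0 t=0,i=1
  #...#|#  b17=1 t=0,i=9
  #....|#  b16=1 t=1,i=4
  .####|.  b15=0 t=2,i=5
  .###.|#  b14=1 t=0,i=12
  .##.#|#  b13=1 t=6,i=7
  .##..|#  b12=1 t=2,i=13
  .#.##|#  b11=1 t=1,i=10
  .#.#.|.  b10=0 t=0,i=6
  .#..#|.  b9=0 t=0,i=0
  .#...|.  b8=0 t=0,i=8
  ..###|#  b7=1 t=0,i=11
  ..##.|.  b6=0 t=7,i=1
  ..#.#|.  b5=0 t=0,i=5
  ..#..|#  b4=1 t=0,i=2
  ...##|.  b3=0 t=0,i=10
  ...#.|#  b2=1 t=0,i=16
  ....#|#  b1=1 t=1,i=7
  .....|#  b0=1 t=1,i=5
  bits 11110010010010110111100010010111 = 4065032343

4065032343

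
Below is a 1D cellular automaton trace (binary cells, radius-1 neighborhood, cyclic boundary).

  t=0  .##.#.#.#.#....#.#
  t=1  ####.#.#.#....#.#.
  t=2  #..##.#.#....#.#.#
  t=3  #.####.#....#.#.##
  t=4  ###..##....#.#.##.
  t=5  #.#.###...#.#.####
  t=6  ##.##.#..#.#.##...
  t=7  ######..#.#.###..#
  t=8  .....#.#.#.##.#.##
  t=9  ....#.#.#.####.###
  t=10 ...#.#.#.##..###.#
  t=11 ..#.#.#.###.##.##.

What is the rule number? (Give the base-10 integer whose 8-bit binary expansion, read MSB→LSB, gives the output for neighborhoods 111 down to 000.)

  ### -> .   bit 7 = 0  t=1,i=1
  ##. -> #   bit 6 = 1  t=0,i=2
  #.# -> #   bit 5 = 1  t=0,i=0
  #.. -> .   bit 4 = 0  t=0,i=11
  .## -> #   bit 3 = 1  t=0,i=1
  .#. -> .   bit 2 = 0  t=0,i=4
  ..# -> #   bit 1 = 1  t=0,i=14
  ... -> .   bit 0 = 0  t=0,i=12
  bits 01101010 = 106

106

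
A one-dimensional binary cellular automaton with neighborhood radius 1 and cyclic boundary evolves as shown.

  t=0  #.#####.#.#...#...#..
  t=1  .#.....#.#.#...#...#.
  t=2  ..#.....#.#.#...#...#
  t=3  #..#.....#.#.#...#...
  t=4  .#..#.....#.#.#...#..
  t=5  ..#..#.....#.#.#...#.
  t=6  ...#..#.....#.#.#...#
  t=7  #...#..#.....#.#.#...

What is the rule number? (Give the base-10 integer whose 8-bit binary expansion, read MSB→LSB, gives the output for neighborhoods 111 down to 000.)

  nb ###: next=.  (t=0,i=3, bit7=0)
  nb ##.: next=.  (t=0,i=6, bit6=0)
  nb #.#: next=#  (t=0,i=1, bit5=1)
  nb #..: next=#  (t=0,i=11, bit4=1)
  nb .##: next=.  (t=0,i=2, bit3=0)
  nb .#.: next=.  (t=0,i=0, bit2=0)
  nb ..#: next=.  (t=0,i=13, bit1=0)
  nb ...: next=.  (t=0,i=12, bit0=0)
  bits 00110000 = 48

48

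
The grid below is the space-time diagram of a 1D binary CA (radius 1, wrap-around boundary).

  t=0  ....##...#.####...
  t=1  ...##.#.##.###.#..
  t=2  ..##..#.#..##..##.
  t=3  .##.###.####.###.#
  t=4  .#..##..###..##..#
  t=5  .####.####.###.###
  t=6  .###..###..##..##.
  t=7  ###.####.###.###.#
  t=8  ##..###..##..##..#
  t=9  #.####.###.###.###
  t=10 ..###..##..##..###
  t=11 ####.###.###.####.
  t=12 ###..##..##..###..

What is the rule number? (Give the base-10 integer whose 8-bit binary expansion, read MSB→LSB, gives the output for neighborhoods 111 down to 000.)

  ### -> #   bit 7 = 1  t=0,i=12
  ##. -> .   bit 6 = 0  t=0,i=5
  #.# -> .   bit 5 = 0  t=0,i=10
  #.. -> #   bit 4 = 1  t=0,i=6
  .## -> #   bit 3 = 1  t=0,i=4
  .#. -> #   bit 2 = 1  t=0,i=9
  ..# -> #   bit 1 = 1  t=0,i=3
  ... -> .   bit 0 = 0  t=0,i=0
  bits 10011110 = 158

158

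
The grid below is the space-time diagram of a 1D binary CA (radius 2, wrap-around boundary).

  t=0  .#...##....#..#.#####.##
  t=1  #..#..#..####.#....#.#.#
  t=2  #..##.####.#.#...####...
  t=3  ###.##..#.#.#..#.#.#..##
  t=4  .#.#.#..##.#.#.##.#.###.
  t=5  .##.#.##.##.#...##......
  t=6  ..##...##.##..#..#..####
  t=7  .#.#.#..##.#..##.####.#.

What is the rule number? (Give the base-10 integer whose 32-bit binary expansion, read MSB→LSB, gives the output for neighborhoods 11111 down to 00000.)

1275737783

  nb #####: next=.  (t=0,i=18, bit31=0)
  nb ####.: next=#  (t=0,i=19, bit30=1)
  nb ###.#: next=.  (t=0,i=20, bit29=0)
  nb ###..: next=.  (t=2,i=20, bit28=0)
  nb ##.##: next=#  (t=0,i=21, bit27=1)
  nb ##.#.: next=#  (t=0,i=0, bit26=1)
  nb ##..#: next=.  (t=1,i=1, bit25=0)
  nb ##...: next=.  (t=0,i=7, bit24=0)
  nb #.###: next=.  (t=0,i=16, bit23=0)
  nb #.##.: next=.  (t=0,i=22, bit22=0)
  nb #.#.#: next=.  (t=1,i=21, bit21=0)
  nb #.#..: next=.  (t=0,i=1, bit20=0)
  nb #..##: next=#  (t=1,i=8, bit19=1)
  nb #..#.: next=.  (t=0,i=13, bit18=0)
  nb #...#: next=#  (t=0,i=3, bit17=1)
  nb #....: next=.  (t=0,i=8, bit16=0)
  nb .####: next=.  (t=0,i=17, bit15=0)
  nb .###.: next=.  (t=4,i=21, bit14=0)
  nb .##.#: next=#  (t=0,i=23, bit13=1)
  nb .##..: next=#  (t=0,i=6, bit12=1)
  nb .#.##: next=.  (t=0,i=15, bit11=0)
  nb .#.#.: next=#  (t=1,i=20, bit10=1)
  nb .#..#: next=#  (t=0,i=12, bit9=1)
  nb .#...: next=.  (t=0,i=2, bit8=0)
  nb ..###: next=#  (t=1,i=9, bit7=1)
  nb ..##.: next=.  (t=0,i=5, bit6=0)
  nb ..#.#: next=#  (t=0,i=14, bit5=1)
  nb ..#..: next=#  (t=0,i=11, bit4=1)
  nb ...##: next=.  (t=0,i=4, bit3=0)
  nb ...#.: next=#  (t=0,i=10, bit2=1)
  nb ....#: next=#  (t=0,i=9, bit1=1)
  nb .....: next=#  (t=5,i=20, bit0=1)
  bits 01001100000010100011011010110111 = 1275737783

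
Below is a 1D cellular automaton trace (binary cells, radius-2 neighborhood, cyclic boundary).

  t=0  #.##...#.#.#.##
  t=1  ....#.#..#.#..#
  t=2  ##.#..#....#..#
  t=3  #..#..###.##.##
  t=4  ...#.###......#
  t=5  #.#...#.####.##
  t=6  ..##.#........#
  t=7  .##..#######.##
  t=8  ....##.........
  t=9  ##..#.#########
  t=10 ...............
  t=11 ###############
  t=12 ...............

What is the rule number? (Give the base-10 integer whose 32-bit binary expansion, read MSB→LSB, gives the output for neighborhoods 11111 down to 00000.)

  nb #####: next=.  (t=7,i=7, bit31=0)
  nb ####.: next=.  (t=5,i=10, bit30=0)
  nb ###.#: next=.  (t=0,i=0, bit29=0)
  nb ###..: next=.  (t=3,i=0, bit28=0)
  nb ##.##: next=.  (t=0,i=1, bit27=0)
  nb ##.#.: next=.  (t=2,i=2, bit26=0)
  nb ##..#: next=.  (t=3,i=1, bit25=0)
  nb ##...: next=#  (t=0,i=4, bit24=1)
  nb #.###: next=.  (t=0,i=13, bit23=0)
  nb #.##.: next=.  (t=0,i=2, bit22=0)
  nb #.#.#: next=#  (t=0,i=9, bit21=1)
  nb #.#..: next=#  (t=1,i=6, bit20=1)
  nb #..##: next=#  (t=2,i=13, bit19=1)
  nb #..#.: next=.  (t=1,i=8, bit18=0)
  nb #...#: next=.  (t=0,i=5, bit17=0)
  nb #....: next=#  (t=1,i=1, bit16=1)
  nb .####: next=.  (t=5,i=9, bit15=0)
  nb .###.: next=#  (t=0,i=14, bit14=1)
  nb .##.#: next=.  (t=3,i=11, bit13=0)
  nb .##..: next=.  (t=0,i=3, bit12=0)
  nb .#.##: next=.  (t=0,i=12, bit11=0)
  nb .#.#.: next=.  (t=0,i=8, bit10=0)
  nb .#..#: next=.  (t=1,i=7, bit9=0)
  nb .#...: next=#  (t=1,i=0, bit8=1)
  nb ..###: next=#  (t=2,i=14, bit7=1)
  nb ..##.: next=#  (t=6,i=2, bit6=1)
  nb ..#.#: next=.  (t=0,i=7, bit5=0)
  nb ..#..: next=#  (t=1,i=14, bit4=1)
  nb ...##: next=.  (t=8,i=3, bit3=0)
  nb ...#.: next=#  (t=0,i=6, bit2=1)
  nb ....#: next=.  (t=1,i=2, bit1=0)
  nb .....: next=#  (t=4,i=10, bit0=1)
  bits 00000001001110010100000111010101 = 20529621

20529621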